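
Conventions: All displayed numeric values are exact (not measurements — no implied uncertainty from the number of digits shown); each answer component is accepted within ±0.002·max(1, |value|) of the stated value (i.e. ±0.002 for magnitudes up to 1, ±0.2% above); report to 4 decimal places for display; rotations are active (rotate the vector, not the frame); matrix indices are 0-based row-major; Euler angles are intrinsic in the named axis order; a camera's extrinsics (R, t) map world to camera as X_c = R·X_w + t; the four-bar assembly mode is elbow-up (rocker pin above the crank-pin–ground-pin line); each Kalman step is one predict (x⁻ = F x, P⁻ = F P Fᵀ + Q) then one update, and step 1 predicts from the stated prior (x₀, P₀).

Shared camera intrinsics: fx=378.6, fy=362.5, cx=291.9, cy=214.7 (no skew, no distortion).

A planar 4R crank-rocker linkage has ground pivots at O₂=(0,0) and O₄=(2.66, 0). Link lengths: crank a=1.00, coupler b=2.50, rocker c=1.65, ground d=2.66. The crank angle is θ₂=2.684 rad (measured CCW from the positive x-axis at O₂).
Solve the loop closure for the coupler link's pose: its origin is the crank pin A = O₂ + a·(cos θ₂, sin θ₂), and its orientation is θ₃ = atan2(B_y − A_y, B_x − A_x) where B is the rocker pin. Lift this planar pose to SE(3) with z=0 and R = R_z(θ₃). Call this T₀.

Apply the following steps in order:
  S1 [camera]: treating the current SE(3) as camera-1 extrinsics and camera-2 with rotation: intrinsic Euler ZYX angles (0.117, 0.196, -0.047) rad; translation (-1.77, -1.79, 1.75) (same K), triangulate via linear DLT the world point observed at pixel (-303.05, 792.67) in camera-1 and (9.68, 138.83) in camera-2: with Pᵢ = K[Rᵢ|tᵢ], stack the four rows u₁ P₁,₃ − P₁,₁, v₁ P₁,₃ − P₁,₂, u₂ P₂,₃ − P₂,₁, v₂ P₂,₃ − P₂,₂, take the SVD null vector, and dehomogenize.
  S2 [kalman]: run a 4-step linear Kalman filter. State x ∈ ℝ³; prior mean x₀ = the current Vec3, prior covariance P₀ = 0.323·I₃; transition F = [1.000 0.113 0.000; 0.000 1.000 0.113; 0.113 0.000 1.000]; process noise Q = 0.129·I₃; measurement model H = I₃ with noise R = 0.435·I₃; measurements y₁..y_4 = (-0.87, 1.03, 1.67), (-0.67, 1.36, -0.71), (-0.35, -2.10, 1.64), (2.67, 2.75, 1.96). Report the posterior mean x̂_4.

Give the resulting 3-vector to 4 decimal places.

source (fourbar_fk): coupler pose = R=[0.9568 -0.2906 0.0000; 0.2906 0.9568 0.0000; 0.0000 0.0000 1.0000], t=(-0.8971, 0.4418, 0.0000)
after S1 (triangulate): (-0.2605, 1.2041, 0.9522)
after S2 (kf_track): (0.9673, 1.2520, 1.3963)

result = (0.9673, 1.2520, 1.3963)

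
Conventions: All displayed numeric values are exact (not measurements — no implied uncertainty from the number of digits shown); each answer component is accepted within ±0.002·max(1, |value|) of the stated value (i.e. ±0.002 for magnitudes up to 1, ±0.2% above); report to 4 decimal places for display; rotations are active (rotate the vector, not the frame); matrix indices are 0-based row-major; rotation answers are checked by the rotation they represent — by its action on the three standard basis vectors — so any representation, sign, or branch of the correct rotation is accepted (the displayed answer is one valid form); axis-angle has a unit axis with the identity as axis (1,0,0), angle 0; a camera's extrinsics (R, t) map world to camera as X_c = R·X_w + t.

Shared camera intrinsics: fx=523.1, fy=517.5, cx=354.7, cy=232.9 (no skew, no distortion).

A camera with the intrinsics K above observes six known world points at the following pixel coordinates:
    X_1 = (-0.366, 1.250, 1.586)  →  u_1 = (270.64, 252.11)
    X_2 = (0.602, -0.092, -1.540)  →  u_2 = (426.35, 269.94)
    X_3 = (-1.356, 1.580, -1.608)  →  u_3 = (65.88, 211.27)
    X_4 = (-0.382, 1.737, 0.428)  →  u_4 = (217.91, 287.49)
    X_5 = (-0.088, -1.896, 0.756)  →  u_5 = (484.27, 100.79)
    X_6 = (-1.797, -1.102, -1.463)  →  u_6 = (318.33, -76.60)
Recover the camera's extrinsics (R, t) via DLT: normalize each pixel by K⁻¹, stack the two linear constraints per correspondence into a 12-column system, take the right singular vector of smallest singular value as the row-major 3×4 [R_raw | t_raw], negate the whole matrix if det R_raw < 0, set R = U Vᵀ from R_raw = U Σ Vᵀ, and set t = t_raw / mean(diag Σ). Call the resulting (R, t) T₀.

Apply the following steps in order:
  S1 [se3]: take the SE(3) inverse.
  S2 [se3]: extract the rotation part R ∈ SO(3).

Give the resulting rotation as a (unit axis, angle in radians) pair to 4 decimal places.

rotation (axis_angle) = ((-0.0511, 0.0097, -0.9986), 0.8731)

source (pnp_recover): camera pose = R=[0.6434 -0.7655 0.0108; 0.7651 0.6425 -0.0426; 0.0257 0.0357 0.9990], t=(0.0699, -0.2000, 5.2594)
after S1 (invert_se3): R=[0.6434 0.7651 0.0257; -0.7655 0.6425 0.0357; 0.0108 -0.0426 0.9990], t=(-0.0271, -0.0056, -5.2636)
after S2 (rot_of_se3): [0.6434 0.7651 0.0257; -0.7655 0.6425 0.0357; 0.0108 -0.0426 0.9990]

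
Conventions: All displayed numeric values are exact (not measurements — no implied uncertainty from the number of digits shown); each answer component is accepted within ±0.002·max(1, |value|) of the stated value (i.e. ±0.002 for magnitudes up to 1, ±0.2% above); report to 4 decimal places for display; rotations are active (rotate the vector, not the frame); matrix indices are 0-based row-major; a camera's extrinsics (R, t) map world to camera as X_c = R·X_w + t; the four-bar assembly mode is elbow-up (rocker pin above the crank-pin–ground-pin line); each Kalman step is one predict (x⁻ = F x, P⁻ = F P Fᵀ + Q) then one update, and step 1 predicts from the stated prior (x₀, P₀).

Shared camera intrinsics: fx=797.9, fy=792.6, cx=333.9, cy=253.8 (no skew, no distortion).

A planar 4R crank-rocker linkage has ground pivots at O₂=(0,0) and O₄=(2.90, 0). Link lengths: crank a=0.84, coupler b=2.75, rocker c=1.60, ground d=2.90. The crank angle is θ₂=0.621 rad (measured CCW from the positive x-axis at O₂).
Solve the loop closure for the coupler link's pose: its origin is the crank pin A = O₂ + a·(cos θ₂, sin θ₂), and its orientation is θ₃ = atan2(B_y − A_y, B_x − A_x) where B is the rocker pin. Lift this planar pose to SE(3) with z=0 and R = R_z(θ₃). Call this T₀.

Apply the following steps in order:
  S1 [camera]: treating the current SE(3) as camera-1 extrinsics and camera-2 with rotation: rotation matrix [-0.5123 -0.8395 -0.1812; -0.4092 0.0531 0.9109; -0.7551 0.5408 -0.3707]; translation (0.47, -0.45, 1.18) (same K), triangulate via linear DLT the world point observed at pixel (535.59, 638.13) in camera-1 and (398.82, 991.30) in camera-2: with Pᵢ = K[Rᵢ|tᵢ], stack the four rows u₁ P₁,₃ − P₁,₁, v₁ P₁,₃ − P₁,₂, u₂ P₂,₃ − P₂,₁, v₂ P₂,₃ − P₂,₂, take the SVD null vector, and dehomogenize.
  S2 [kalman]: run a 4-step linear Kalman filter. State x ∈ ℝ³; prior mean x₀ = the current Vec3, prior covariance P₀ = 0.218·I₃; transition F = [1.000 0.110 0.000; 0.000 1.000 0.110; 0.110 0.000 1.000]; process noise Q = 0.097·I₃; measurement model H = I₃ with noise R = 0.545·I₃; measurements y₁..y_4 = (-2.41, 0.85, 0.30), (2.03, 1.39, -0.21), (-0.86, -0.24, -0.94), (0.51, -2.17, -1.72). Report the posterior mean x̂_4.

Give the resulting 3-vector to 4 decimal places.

source (fourbar_fk): coupler pose = R=[0.9196 -0.3929 0.0000; 0.3929 0.9196 0.0000; 0.0000 0.0000 1.0000], t=(0.6832, 0.4888, 0.0000)
after S1 (triangulate): (-0.2303, 0.3024, 1.3948)
after S2 (kf_track): (-0.0674, -0.4481, -0.6850)

result = (-0.0674, -0.4481, -0.6850)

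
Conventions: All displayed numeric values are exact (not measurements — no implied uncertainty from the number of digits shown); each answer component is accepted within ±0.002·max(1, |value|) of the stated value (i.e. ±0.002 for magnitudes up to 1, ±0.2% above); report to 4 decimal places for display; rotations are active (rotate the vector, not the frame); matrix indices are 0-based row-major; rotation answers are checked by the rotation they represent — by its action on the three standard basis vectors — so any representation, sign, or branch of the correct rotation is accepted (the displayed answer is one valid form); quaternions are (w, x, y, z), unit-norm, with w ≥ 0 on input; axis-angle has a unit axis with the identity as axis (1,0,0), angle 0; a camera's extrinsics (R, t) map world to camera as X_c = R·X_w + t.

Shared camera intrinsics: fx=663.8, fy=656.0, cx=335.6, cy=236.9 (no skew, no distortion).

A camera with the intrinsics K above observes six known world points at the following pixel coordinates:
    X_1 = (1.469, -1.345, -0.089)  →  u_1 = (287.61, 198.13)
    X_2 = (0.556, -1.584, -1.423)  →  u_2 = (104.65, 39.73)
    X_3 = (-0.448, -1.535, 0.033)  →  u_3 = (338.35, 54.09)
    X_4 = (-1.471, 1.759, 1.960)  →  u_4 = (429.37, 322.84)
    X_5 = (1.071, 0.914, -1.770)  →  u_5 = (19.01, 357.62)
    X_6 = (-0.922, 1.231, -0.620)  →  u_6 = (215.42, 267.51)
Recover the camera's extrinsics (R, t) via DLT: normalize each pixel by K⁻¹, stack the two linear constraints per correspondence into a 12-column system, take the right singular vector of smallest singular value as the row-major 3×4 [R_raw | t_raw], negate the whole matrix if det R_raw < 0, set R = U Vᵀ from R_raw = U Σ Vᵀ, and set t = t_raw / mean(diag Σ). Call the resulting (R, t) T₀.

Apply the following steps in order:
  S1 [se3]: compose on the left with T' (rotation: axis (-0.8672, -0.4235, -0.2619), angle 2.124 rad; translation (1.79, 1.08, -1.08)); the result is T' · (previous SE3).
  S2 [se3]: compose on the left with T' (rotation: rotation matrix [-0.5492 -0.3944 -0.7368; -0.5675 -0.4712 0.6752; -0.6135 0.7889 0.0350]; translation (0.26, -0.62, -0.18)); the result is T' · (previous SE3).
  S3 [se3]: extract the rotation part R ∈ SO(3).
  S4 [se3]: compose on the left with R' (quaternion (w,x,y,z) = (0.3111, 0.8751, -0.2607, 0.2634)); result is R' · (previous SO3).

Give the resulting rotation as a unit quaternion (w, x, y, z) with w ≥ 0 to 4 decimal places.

source (pnp_recover): camera pose = R=[-0.0621 -0.2485 0.9666; 0.5684 0.7873 0.2389; -0.8204 0.5643 0.0923], t=(-0.4200, 0.0300, 5.6097)
after S1 (compose_se3): R=[0.4179 0.4541 0.7868; -0.9082 0.2298 0.3497; -0.0220 -0.8608 0.5085], t=(1.4745, 6.0191, -3.7543)
after S2 (compose_se3): R=[0.1449 0.2942 -0.9447; 0.1760 -0.9472 -0.2680; -0.9737 -0.1274 -0.1890], t=(-0.1575, -6.8280, 3.5327)
after S3 (rot_of_se3): [0.1449 0.2942 -0.9447; 0.1760 -0.9472 -0.2680; -0.9737 -0.1274 -0.1890]
after S4 (compose_so3): [-0.2950 0.7628 -0.5755; 0.5036 0.6360 0.5848; 0.8120 -0.1173 -0.5717]

rotation (quat) = (0.4385, -0.4002, -0.7910, -0.1478)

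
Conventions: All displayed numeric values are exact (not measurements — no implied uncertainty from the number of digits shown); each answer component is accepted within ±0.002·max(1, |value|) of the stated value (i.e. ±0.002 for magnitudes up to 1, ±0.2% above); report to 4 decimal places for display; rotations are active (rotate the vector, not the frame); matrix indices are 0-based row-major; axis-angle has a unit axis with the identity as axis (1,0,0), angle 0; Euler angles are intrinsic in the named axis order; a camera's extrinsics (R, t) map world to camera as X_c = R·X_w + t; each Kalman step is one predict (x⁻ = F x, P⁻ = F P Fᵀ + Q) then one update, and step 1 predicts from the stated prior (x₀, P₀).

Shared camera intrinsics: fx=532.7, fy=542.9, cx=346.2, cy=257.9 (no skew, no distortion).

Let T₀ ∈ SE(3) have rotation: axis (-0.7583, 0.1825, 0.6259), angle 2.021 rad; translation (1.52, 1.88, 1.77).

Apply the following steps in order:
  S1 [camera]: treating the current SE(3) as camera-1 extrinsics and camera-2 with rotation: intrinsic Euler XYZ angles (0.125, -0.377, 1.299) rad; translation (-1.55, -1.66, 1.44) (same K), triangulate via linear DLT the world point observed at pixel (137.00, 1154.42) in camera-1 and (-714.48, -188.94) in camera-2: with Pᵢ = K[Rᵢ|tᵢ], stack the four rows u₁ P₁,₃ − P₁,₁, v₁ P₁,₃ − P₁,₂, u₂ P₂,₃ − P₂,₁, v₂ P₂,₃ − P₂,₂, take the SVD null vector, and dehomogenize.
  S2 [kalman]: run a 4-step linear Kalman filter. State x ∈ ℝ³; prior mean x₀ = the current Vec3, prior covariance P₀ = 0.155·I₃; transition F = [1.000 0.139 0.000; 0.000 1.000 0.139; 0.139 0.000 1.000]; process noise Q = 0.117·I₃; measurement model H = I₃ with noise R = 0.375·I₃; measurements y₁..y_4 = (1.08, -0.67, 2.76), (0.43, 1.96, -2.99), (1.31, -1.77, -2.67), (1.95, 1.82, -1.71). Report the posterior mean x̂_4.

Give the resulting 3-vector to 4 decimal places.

result = (1.2980, 0.6665, -1.3244)

after S1 (triangulate): (-0.2621, 1.7641, 1.0624)
after S2 (kf_track): (1.2980, 0.6665, -1.3244)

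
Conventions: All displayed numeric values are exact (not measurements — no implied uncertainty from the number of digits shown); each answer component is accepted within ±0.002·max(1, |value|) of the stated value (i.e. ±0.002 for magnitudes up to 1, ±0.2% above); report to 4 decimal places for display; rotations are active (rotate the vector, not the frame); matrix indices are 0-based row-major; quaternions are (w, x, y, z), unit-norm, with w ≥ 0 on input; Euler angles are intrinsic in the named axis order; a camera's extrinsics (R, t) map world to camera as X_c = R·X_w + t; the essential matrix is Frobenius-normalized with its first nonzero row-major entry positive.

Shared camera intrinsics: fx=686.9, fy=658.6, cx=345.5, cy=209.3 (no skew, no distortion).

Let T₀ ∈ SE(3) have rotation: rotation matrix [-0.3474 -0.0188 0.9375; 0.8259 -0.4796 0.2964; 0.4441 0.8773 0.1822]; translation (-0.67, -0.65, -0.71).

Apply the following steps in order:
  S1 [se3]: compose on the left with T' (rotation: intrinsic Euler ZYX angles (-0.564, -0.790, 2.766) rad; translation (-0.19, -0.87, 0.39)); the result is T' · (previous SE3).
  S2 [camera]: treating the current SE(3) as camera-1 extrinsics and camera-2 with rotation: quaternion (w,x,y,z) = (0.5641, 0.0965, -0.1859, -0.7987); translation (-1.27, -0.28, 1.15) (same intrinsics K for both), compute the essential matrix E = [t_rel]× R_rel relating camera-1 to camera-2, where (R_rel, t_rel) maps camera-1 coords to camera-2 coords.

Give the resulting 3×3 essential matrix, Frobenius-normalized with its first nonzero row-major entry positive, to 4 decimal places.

after S1 (compose_se3): R=[-0.6383 0.6509 0.4110; -0.6981 -0.2645 -0.6653; -0.3243 -0.7116 0.6232], t=(-0.3794, 0.2735, 0.2111)
after S2 (essential): [0.3759 0.2421 0.4103; -0.5914 0.1240 0.3343; 0.0792 0.1816 0.3399]

matrix = [0.3759 0.2421 0.4103; -0.5914 0.1240 0.3343; 0.0792 0.1816 0.3399]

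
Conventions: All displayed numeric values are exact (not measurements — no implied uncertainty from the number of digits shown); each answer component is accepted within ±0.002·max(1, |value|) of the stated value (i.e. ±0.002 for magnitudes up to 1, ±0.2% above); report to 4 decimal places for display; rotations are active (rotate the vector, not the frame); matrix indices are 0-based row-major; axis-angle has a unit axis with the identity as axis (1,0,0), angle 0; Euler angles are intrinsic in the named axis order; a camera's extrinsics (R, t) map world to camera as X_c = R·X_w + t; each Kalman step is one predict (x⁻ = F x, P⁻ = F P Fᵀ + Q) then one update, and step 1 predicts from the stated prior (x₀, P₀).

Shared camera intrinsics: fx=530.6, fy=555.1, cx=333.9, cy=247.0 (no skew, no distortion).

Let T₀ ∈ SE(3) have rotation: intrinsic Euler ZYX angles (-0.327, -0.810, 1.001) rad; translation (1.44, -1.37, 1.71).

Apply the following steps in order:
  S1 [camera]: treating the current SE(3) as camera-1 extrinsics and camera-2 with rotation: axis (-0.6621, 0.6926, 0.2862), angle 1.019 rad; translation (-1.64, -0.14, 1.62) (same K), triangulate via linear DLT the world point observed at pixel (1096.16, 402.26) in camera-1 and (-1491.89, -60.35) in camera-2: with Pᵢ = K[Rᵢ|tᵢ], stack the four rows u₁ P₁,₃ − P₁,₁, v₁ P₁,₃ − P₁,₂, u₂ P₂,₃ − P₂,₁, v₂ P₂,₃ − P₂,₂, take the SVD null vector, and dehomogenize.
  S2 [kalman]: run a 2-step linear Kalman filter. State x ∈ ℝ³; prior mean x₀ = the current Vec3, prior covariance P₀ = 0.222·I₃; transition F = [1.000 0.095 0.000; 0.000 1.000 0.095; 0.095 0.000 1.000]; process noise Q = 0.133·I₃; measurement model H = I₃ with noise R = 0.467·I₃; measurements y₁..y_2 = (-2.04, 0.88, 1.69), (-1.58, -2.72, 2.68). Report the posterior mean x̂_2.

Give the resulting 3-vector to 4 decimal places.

after S1 (triangulate): (-0.7336, 0.7734, -1.4385)
after S2 (kf_track): (-1.3315, -0.6543, 0.9009)

result = (-1.3315, -0.6543, 0.9009)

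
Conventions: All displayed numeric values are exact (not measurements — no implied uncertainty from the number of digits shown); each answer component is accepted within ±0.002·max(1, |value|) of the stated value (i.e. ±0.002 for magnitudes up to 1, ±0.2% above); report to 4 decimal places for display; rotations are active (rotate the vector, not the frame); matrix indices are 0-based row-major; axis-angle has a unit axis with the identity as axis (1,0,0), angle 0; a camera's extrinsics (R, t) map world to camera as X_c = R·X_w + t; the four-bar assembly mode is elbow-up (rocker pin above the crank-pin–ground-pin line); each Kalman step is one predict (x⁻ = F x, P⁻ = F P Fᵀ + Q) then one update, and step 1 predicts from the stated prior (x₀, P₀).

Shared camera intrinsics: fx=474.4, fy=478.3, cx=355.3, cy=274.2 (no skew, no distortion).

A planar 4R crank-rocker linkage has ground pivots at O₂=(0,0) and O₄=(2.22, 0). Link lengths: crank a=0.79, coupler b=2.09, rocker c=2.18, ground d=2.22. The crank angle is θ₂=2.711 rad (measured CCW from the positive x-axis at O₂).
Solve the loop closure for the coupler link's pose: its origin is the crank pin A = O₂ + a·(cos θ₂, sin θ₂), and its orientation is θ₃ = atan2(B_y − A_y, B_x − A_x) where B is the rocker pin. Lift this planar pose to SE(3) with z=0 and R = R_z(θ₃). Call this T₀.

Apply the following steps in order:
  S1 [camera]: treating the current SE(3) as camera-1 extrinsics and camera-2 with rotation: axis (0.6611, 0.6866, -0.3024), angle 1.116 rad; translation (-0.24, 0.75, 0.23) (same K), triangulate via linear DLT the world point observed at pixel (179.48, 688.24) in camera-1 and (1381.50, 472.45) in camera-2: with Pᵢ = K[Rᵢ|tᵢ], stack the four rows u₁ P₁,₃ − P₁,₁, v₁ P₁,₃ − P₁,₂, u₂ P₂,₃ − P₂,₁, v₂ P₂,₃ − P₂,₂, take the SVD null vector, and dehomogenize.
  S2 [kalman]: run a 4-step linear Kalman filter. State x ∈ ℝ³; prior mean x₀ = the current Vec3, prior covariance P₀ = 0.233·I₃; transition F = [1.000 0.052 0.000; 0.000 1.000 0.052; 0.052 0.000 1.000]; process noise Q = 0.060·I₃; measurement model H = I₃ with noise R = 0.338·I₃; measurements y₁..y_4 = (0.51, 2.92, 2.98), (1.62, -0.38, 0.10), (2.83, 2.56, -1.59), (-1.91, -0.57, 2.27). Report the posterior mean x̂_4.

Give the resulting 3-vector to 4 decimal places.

result = (0.4671, 0.7429, 0.9678)

source (fourbar_fk): coupler pose = R=[0.7541 -0.6567 0.0000; 0.6567 0.7541 0.0000; 0.0000 0.0000 1.0000], t=(-0.7179, 0.3298, 0.0000)
after S1 (triangulate): (0.6176, 0.1878, 1.0131)
after S2 (kf_track): (0.4671, 0.7429, 0.9678)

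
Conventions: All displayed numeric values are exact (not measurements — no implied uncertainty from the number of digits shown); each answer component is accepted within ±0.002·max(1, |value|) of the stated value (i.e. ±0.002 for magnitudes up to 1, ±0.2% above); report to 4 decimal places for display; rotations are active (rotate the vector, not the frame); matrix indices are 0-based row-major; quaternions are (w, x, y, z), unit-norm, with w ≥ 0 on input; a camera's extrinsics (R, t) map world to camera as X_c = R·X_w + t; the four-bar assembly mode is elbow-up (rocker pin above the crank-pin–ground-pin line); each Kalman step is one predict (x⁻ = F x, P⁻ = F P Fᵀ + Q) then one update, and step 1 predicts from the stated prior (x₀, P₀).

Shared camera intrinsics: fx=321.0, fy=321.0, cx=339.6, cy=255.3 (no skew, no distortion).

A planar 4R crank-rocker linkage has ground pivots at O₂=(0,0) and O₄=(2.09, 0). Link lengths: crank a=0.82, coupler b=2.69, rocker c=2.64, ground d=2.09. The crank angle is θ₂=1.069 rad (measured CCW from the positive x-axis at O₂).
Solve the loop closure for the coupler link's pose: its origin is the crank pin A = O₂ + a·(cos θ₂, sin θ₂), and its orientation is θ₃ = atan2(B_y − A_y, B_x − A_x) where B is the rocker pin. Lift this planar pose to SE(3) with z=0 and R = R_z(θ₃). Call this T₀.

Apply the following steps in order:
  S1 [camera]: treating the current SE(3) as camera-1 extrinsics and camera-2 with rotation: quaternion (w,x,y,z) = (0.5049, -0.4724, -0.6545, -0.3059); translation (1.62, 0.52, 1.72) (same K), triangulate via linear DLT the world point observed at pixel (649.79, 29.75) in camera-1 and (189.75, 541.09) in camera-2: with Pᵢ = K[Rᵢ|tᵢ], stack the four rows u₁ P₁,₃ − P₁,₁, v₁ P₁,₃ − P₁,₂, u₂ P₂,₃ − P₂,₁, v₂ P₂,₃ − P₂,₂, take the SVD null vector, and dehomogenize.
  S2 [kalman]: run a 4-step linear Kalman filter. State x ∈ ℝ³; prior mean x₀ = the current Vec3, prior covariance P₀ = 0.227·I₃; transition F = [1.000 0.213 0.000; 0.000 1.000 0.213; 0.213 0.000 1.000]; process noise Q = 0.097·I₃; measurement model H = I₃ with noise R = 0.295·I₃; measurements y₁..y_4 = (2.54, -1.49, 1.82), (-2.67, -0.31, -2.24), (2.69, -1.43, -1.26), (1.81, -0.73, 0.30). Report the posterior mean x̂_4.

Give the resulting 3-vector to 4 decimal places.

result = (0.9853, -0.8931, -0.0815)

source (fourbar_fk): coupler pose = R=[0.7027 -0.7115 0.0000; 0.7115 0.7027 0.0000; 0.0000 0.0000 1.0000], t=(0.3944, 0.7189, 0.0000)
after S1 (triangulate): (-0.5601, -1.7320, 1.2761)
after S2 (kf_track): (0.9853, -0.8931, -0.0815)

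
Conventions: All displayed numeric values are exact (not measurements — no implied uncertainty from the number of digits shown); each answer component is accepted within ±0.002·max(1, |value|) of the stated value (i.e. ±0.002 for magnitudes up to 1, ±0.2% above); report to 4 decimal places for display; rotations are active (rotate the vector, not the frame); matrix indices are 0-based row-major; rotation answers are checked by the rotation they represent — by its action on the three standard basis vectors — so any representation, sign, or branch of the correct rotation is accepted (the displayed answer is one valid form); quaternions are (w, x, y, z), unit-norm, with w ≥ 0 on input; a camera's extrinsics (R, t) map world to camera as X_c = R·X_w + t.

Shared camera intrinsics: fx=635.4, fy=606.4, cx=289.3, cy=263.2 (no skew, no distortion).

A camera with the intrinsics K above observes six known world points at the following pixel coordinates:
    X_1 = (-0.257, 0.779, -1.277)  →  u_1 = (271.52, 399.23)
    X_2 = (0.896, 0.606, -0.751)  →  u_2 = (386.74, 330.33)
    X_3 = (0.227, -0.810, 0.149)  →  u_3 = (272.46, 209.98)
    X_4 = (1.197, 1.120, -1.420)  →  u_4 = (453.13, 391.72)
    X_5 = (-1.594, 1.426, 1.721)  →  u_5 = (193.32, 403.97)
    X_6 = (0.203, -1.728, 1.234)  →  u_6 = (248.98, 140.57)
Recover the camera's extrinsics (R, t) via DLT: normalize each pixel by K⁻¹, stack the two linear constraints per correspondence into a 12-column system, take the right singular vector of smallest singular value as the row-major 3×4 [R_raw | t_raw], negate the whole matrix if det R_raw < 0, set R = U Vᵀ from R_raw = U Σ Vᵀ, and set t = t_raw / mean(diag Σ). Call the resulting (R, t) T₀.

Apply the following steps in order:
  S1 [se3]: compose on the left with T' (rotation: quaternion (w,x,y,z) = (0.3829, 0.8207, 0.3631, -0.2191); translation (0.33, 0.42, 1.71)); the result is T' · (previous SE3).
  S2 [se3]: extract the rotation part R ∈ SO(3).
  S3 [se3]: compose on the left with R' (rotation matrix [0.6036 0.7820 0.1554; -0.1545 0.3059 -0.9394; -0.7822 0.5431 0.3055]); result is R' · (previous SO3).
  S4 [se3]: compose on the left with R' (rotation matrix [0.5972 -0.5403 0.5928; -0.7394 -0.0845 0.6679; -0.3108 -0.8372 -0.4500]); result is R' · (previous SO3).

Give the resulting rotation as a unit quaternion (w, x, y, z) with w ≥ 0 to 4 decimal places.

source (pnp_recover): camera pose = R=[0.9549 0.2968 -0.0116; -0.2967 0.9511 -0.0864; -0.0146 0.0859 0.9962], t=(-0.1500, 0.2700, 6.5409)
after S1 (compose_se3): R=[0.3860 0.9094 -0.1547; 0.5518 -0.3620 -0.7513; -0.7392 0.2046 -0.6416], t=(-0.0934, -4.9155, -2.0626)
after S2 (rot_of_se3): [0.3860 0.9094 -0.1547; 0.5518 -0.3620 -0.7513; -0.7392 0.2046 -0.6416]
after S3 (compose_so3): [0.5497 0.2976 -0.7805; 0.8036 -0.4435 0.3968; -0.2281 -0.8454 -0.4830]
after S4 (compose_so3): [-0.2411 -0.0838 -0.9669; -0.6267 -0.7473 0.2210; -0.7410 0.6592 0.1277]

rotation (quat) = (0.1866, 0.5870, -0.3026, -0.7273)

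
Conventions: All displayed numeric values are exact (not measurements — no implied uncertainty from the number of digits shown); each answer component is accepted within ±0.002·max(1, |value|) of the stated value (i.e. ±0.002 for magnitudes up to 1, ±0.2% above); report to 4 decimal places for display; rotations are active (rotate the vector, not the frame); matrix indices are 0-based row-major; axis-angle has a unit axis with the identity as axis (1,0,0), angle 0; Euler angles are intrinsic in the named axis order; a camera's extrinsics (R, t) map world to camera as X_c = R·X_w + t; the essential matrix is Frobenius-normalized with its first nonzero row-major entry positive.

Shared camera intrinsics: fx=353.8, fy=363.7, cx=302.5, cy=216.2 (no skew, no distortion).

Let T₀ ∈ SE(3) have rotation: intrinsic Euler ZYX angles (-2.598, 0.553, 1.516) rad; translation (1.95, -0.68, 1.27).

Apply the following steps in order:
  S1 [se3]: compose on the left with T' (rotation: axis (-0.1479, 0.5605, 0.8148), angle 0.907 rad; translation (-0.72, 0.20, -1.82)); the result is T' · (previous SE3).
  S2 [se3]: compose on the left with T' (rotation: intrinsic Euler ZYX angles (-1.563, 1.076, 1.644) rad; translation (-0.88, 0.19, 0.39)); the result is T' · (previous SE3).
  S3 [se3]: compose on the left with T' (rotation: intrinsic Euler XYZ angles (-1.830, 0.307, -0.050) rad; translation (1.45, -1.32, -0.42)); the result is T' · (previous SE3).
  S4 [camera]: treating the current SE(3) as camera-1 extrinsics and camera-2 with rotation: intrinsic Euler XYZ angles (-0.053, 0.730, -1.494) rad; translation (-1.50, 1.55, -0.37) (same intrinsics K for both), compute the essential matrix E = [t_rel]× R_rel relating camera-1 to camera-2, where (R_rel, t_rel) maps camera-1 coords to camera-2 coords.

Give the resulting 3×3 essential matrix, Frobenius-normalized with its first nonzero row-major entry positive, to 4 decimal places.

after S1 (compose_se3): R=[-0.3660 0.2875 -0.8851; -0.9218 -0.2429 0.3022; -0.1282 0.9265 0.3539], t=(1.4578, 1.2591, -1.7049)
after S2 (compose_se3): R=[0.1876 -0.9073 -0.3764; 0.9761 0.1293 0.1749; -0.1100 -0.4002 0.9098], t=(0.7431, -1.7045, -0.2375)
after S3 (compose_se3): R=[0.1919 -0.9785 -0.0751; -0.4178 -0.1507 0.8959; -0.8880 -0.1405 -0.4378], t=(2.0045, -1.2849, 1.3703)
after S4 (essential): [0.2913 0.4470 -0.0378; -0.2013 -0.4000 0.1519; 0.2941 -0.0363 0.6344]

matrix = [0.2913 0.4470 -0.0378; -0.2013 -0.4000 0.1519; 0.2941 -0.0363 0.6344]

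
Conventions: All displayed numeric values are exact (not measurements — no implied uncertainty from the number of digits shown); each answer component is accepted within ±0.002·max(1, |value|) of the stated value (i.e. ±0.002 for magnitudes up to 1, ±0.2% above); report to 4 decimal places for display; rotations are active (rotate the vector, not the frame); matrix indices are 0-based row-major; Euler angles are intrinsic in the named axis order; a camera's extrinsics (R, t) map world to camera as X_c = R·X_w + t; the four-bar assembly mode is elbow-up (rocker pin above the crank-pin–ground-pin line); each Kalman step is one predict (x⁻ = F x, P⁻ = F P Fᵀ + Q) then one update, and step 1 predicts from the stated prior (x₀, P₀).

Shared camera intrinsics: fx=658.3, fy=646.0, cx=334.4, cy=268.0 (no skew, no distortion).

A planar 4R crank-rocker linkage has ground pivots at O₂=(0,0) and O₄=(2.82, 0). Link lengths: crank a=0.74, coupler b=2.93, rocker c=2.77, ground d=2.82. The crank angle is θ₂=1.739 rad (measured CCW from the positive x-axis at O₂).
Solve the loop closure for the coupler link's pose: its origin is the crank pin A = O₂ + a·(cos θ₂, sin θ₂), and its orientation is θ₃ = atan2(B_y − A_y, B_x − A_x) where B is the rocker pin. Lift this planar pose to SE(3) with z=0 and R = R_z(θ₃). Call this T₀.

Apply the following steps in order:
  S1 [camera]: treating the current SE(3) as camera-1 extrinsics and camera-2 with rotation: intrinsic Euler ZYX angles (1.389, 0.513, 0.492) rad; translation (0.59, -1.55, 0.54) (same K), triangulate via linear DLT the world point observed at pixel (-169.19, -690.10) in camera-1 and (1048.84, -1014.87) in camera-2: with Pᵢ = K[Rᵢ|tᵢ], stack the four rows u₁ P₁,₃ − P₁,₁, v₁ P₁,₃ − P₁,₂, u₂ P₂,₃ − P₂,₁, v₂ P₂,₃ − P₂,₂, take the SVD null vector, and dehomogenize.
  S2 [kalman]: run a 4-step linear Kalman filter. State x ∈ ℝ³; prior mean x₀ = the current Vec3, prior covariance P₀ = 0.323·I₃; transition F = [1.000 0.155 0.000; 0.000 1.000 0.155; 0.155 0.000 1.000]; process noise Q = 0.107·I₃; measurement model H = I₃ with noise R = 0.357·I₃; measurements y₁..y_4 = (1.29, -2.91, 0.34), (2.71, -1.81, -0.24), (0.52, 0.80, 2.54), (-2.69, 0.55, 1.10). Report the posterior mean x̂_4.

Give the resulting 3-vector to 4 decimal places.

source (fourbar_fk): coupler pose = R=[0.7500 -0.6614 0.0000; 0.6614 0.7500 0.0000; 0.0000 0.0000 1.0000], t=(-0.1239, 0.7296, 0.0000)
after S1 (triangulate): (-1.7934, -1.1766, 0.9029)
after S2 (kf_track): (-0.7519, -0.0913, 1.2614)

result = (-0.7519, -0.0913, 1.2614)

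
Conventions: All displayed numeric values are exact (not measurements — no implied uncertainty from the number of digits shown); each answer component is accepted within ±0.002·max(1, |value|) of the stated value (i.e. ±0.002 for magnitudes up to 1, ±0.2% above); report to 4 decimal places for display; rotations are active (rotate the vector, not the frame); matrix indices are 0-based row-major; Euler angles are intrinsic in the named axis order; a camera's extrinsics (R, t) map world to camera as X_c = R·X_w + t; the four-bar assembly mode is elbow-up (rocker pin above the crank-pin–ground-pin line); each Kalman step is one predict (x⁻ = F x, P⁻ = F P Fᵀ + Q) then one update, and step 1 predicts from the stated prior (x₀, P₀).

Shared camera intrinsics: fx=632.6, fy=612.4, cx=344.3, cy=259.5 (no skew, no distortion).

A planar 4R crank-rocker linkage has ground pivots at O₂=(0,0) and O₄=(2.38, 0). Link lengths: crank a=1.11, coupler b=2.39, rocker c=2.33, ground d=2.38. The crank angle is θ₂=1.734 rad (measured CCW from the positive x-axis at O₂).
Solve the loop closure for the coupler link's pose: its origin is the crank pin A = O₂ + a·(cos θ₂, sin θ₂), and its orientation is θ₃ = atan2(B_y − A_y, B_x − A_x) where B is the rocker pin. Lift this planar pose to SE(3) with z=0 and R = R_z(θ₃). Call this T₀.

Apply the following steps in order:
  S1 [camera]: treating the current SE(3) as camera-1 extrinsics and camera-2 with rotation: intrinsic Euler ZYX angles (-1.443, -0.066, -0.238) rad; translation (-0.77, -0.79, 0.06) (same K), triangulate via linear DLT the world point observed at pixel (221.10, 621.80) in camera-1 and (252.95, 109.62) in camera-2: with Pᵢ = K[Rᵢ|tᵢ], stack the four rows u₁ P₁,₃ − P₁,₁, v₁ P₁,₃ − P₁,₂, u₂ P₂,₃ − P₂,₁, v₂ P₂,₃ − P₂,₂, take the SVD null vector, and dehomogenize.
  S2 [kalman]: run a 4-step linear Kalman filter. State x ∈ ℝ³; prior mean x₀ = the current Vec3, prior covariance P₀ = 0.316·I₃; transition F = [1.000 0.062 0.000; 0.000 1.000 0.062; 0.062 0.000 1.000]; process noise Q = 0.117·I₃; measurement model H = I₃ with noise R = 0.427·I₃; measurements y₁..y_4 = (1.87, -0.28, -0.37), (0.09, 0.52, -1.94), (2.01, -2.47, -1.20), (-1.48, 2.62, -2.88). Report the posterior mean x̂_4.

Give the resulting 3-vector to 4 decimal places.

result = (0.0161, 0.4338, -1.5547)

source (fourbar_fk): coupler pose = R=[0.8687 -0.4954 0.0000; 0.4954 0.8687 0.0000; 0.0000 0.0000 1.0000], t=(-0.1804, 1.0953, 0.0000)
after S1 (triangulate): (-0.1536, 0.1037, 1.8750)
after S2 (kf_track): (0.0161, 0.4338, -1.5547)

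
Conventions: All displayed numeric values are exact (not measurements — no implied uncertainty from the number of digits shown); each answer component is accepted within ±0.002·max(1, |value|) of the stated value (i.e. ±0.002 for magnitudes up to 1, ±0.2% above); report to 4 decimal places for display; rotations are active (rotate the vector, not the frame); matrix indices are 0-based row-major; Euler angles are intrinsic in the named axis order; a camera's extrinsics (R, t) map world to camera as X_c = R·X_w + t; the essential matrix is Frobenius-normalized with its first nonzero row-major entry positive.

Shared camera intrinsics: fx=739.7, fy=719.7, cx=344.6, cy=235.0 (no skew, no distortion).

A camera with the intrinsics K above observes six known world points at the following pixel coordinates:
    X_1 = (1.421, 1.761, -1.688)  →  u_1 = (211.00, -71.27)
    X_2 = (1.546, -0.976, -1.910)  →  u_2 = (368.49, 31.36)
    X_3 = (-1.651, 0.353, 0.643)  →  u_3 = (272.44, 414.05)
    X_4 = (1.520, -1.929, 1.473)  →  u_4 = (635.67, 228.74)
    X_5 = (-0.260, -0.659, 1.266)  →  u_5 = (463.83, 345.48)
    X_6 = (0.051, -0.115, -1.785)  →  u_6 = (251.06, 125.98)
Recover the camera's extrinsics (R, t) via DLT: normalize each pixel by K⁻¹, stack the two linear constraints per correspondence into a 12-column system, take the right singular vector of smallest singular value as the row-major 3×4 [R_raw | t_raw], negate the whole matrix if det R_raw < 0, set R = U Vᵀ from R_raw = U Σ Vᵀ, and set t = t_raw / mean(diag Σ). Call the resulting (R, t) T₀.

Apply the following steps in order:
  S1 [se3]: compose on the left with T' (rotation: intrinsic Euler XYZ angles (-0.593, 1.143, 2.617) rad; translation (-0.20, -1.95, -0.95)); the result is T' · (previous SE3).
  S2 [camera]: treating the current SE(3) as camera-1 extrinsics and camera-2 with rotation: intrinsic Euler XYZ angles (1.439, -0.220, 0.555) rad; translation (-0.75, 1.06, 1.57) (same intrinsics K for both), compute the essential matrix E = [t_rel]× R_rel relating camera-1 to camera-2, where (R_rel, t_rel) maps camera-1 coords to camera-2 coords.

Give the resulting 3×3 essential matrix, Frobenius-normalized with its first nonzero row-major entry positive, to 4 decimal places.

source (pnp_recover): camera pose = R=[0.5870 -0.4923 0.6427; -0.7790 -0.1275 0.6139; -0.2203 -0.8610 -0.4584], t=(0.1000, -0.0299, 6.6886)
after S1 (compose_se3): R=[-0.2494 -0.5802 -0.7754; 0.8118 -0.5618 0.1592; -0.5280 -0.5898 0.6111], t=(5.8561, -0.2999, 1.3627)
after S2 (essential): [0.2916 -0.2474 -0.5726; -0.0572 -0.6134 0.2896; 0.0544 -0.2375 -0.0556]

matrix = [0.2916 -0.2474 -0.5726; -0.0572 -0.6134 0.2896; 0.0544 -0.2375 -0.0556]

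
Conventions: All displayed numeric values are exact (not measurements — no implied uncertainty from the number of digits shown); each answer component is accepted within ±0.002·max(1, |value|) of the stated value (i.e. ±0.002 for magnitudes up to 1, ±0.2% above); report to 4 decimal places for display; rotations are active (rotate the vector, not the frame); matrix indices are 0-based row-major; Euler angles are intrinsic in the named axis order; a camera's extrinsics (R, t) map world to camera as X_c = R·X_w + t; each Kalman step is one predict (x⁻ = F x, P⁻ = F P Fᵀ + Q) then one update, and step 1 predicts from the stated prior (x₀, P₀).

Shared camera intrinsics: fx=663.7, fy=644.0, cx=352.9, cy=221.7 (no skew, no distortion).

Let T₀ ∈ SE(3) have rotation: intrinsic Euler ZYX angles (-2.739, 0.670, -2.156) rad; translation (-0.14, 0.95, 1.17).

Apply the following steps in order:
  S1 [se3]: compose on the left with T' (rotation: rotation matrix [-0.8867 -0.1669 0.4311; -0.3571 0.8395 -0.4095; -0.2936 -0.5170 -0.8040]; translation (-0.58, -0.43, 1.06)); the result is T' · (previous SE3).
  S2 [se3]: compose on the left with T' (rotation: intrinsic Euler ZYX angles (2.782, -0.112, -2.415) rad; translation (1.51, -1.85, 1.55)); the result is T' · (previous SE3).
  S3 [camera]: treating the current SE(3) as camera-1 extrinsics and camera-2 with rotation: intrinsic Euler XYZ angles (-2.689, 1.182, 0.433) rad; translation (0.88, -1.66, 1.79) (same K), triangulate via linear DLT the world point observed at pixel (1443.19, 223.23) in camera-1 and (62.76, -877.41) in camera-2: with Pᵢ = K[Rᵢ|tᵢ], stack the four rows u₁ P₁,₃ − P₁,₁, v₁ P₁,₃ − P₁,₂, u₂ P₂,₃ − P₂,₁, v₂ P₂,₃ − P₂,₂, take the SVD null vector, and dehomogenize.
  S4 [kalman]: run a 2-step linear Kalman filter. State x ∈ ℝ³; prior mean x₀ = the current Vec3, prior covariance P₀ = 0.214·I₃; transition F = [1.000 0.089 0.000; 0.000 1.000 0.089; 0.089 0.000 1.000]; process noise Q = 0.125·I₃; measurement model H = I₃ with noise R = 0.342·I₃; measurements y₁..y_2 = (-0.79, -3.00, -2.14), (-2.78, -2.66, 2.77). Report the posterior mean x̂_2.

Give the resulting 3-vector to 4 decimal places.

after S1 (compose_se3): R=[0.4230 -0.6308 -0.6505; 0.2540 0.7717 -0.5831; 0.8698 0.0814 0.4866], t=(-0.1100, -0.0615, -0.3308)
after S2 (compose_se3): R=[-0.6157 0.7107 0.3405; -0.1831 0.2913 -0.9390; -0.7664 -0.6404 -0.0492], t=(1.7036, -1.7372, 1.8240)
after S3 (triangulate): (0.0848, 1.0700, -1.5376)
after S4 (kf_track): (-1.4825, -1.8479, 0.1882)

result = (-1.4825, -1.8479, 0.1882)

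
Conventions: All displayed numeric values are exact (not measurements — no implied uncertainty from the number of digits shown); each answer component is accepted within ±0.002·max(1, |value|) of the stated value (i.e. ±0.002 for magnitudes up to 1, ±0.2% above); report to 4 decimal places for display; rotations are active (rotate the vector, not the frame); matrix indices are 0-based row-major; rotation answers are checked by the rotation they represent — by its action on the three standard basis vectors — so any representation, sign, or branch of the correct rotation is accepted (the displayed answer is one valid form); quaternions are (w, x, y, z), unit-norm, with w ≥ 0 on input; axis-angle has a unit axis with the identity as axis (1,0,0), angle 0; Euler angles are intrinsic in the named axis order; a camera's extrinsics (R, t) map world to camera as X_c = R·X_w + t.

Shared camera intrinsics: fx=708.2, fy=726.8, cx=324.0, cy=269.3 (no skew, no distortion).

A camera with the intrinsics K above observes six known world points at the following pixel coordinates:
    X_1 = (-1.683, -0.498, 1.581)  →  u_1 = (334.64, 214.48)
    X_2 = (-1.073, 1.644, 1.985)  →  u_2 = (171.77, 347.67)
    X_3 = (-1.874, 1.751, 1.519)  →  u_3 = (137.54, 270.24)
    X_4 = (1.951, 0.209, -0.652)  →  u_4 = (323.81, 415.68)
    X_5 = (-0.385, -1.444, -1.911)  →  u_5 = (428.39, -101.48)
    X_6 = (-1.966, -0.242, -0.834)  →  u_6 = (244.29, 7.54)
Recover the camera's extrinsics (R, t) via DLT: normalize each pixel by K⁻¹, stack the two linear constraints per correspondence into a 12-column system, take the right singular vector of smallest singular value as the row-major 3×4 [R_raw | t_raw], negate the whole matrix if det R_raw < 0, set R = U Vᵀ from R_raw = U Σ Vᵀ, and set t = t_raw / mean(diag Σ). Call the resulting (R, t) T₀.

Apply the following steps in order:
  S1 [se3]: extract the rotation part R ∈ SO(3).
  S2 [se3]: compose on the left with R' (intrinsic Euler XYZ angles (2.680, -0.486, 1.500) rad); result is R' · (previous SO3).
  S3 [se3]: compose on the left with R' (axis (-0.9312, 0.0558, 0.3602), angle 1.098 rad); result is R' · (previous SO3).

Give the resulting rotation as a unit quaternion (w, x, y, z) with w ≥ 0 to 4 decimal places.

rotation (quat) = (0.5306, -0.0732, -0.5380, 0.6510)

source (pnp_recover): camera pose = R=[0.2765 -0.9388 0.2056; 0.6916 0.3429 0.6358; -0.6673 -0.0336 0.7440], t=(-0.2100, -0.2600, 5.4998)
after S1 (rot_of_se3): [0.2765 -0.9388 0.2056; 0.6916 0.3429 0.6358; -0.6673 -0.0336 0.7440]
after S2 (compose_so3): [-0.2810 -0.3454 -0.8954; 0.1115 0.9149 -0.3880; 0.9532 -0.2088 -0.2185]
after S3 (compose_so3): [-0.4263 -0.6120 -0.6662; 0.7695 0.1418 -0.6227; 0.4755 -0.7781 0.4105]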